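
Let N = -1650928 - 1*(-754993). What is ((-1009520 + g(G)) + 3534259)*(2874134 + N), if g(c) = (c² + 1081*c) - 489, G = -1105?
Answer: 5045930663230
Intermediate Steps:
g(c) = -489 + c² + 1081*c
N = -895935 (N = -1650928 + 754993 = -895935)
((-1009520 + g(G)) + 3534259)*(2874134 + N) = ((-1009520 + (-489 + (-1105)² + 1081*(-1105))) + 3534259)*(2874134 - 895935) = ((-1009520 + (-489 + 1221025 - 1194505)) + 3534259)*1978199 = ((-1009520 + 26031) + 3534259)*1978199 = (-983489 + 3534259)*1978199 = 2550770*1978199 = 5045930663230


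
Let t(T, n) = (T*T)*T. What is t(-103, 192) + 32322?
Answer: -1060405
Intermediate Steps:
t(T, n) = T³ (t(T, n) = T²*T = T³)
t(-103, 192) + 32322 = (-103)³ + 32322 = -1092727 + 32322 = -1060405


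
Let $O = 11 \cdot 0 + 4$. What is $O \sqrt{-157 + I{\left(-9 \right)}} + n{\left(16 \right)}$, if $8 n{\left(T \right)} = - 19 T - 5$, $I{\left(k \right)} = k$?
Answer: $- \frac{309}{8} + 4 i \sqrt{166} \approx -38.625 + 51.536 i$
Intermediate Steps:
$O = 4$ ($O = 0 + 4 = 4$)
$n{\left(T \right)} = - \frac{5}{8} - \frac{19 T}{8}$ ($n{\left(T \right)} = \frac{- 19 T - 5}{8} = \frac{-5 - 19 T}{8} = - \frac{5}{8} - \frac{19 T}{8}$)
$O \sqrt{-157 + I{\left(-9 \right)}} + n{\left(16 \right)} = 4 \sqrt{-157 - 9} - \frac{309}{8} = 4 \sqrt{-166} - \frac{309}{8} = 4 i \sqrt{166} - \frac{309}{8} = - \frac{309}{8} + 4 i \sqrt{166}$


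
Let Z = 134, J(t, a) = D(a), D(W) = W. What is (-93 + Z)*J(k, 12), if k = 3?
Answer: 492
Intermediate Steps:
J(t, a) = a
(-93 + Z)*J(k, 12) = (-93 + 134)*12 = 41*12 = 492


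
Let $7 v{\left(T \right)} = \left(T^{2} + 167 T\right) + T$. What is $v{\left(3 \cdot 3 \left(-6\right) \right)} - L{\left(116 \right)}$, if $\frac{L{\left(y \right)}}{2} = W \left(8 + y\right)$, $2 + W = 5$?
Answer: $- \frac{11364}{7} \approx -1623.4$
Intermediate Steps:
$W = 3$ ($W = -2 + 5 = 3$)
$v{\left(T \right)} = 24 T + \frac{T^{2}}{7}$ ($v{\left(T \right)} = \frac{\left(T^{2} + 167 T\right) + T}{7} = \frac{T^{2} + 168 T}{7} = 24 T + \frac{T^{2}}{7}$)
$L{\left(y \right)} = 48 + 6 y$ ($L{\left(y \right)} = 2 \cdot 3 \left(8 + y\right) = 2 \left(24 + 3 y\right) = 48 + 6 y$)
$v{\left(3 \cdot 3 \left(-6\right) \right)} - L{\left(116 \right)} = \frac{3 \cdot 3 \left(-6\right) \left(168 + 3 \cdot 3 \left(-6\right)\right)}{7} - \left(48 + 6 \cdot 116\right) = \frac{9 \left(-6\right) \left(168 + 9 \left(-6\right)\right)}{7} - \left(48 + 696\right) = \frac{1}{7} \left(-54\right) \left(168 - 54\right) - 744 = \frac{1}{7} \left(-54\right) 114 - 744 = - \frac{6156}{7} - 744 = - \frac{11364}{7}$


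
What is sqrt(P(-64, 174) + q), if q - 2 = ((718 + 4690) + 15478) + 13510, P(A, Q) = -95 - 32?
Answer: sqrt(34271) ≈ 185.12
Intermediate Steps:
P(A, Q) = -127
q = 34398 (q = 2 + (((718 + 4690) + 15478) + 13510) = 2 + ((5408 + 15478) + 13510) = 2 + (20886 + 13510) = 2 + 34396 = 34398)
sqrt(P(-64, 174) + q) = sqrt(-127 + 34398) = sqrt(34271)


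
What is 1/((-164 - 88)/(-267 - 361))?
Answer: 157/63 ≈ 2.4921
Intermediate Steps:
1/((-164 - 88)/(-267 - 361)) = 1/(-252/(-628)) = 1/(-252*(-1/628)) = 1/(63/157) = 157/63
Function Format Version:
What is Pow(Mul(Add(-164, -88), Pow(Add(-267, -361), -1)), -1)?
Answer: Rational(157, 63) ≈ 2.4921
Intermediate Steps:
Pow(Mul(Add(-164, -88), Pow(Add(-267, -361), -1)), -1) = Pow(Mul(-252, Pow(-628, -1)), -1) = Pow(Mul(-252, Rational(-1, 628)), -1) = Pow(Rational(63, 157), -1) = Rational(157, 63)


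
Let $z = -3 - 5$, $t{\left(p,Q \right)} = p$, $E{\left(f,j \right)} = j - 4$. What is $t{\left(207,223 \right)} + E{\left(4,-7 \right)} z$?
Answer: $295$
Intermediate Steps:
$E{\left(f,j \right)} = -4 + j$ ($E{\left(f,j \right)} = j - 4 = -4 + j$)
$z = -8$ ($z = -3 - 5 = -8$)
$t{\left(207,223 \right)} + E{\left(4,-7 \right)} z = 207 + \left(-4 - 7\right) \left(-8\right) = 207 - -88 = 207 + 88 = 295$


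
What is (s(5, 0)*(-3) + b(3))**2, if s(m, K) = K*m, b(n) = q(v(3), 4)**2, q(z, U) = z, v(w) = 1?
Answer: 1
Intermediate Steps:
b(n) = 1 (b(n) = 1**2 = 1)
(s(5, 0)*(-3) + b(3))**2 = ((0*5)*(-3) + 1)**2 = (0*(-3) + 1)**2 = (0 + 1)**2 = 1**2 = 1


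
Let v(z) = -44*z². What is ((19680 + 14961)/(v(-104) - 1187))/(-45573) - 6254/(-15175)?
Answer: 45325973814499/109980651356675 ≈ 0.41213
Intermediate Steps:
((19680 + 14961)/(v(-104) - 1187))/(-45573) - 6254/(-15175) = ((19680 + 14961)/(-44*(-104)² - 1187))/(-45573) - 6254/(-15175) = (34641/(-44*10816 - 1187))*(-1/45573) - 6254*(-1/15175) = (34641/(-475904 - 1187))*(-1/45573) + 6254/15175 = (34641/(-477091))*(-1/45573) + 6254/15175 = (34641*(-1/477091))*(-1/45573) + 6254/15175 = -34641/477091*(-1/45573) + 6254/15175 = 11547/7247489381 + 6254/15175 = 45325973814499/109980651356675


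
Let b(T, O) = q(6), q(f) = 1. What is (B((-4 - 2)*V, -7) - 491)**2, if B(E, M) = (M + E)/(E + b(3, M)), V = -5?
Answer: 230979204/961 ≈ 2.4035e+5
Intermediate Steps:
b(T, O) = 1
B(E, M) = (E + M)/(1 + E) (B(E, M) = (M + E)/(E + 1) = (E + M)/(1 + E))
(B((-4 - 2)*V, -7) - 491)**2 = (((-4 - 2)*(-5) - 7)/(1 + (-4 - 2)*(-5)) - 491)**2 = ((-6*(-5) - 7)/(1 - 6*(-5)) - 491)**2 = ((30 - 7)/(1 + 30) - 491)**2 = (23/31 - 491)**2 = (-15198/31)**2 = 230979204/961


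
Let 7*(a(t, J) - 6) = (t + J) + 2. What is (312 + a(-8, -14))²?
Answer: 4866436/49 ≈ 99315.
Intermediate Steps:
a(t, J) = 44/7 + J/7 + t/7 (a(t, J) = 6 + ((t + J) + 2)/7 = 6 + ((J + t) + 2)/7 = 6 + (2 + J + t)/7 = 6 + (2/7 + J/7 + t/7) = 44/7 + J/7 + t/7)
(312 + a(-8, -14))² = (312 + (44/7 + (⅐)*(-14) + (⅐)*(-8)))² = (312 + (44/7 - 2 - 8/7))² = (312 + 22/7)² = (2206/7)² = 4866436/49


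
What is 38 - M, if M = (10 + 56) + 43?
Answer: -71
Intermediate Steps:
M = 109 (M = 66 + 43 = 109)
38 - M = 38 - 1*109 = 38 - 109 = -71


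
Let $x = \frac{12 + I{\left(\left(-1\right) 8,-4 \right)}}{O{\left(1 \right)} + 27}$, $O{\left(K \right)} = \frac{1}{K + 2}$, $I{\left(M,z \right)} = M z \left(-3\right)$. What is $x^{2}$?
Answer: $\frac{15876}{1681} \approx 9.4444$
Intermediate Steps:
$I{\left(M,z \right)} = - 3 M z$
$O{\left(K \right)} = \frac{1}{2 + K}$
$x = - \frac{126}{41}$ ($x = \frac{12 - 3 \left(\left(-1\right) 8\right) \left(-4\right)}{\frac{1}{2 + 1} + 27} = \frac{12 - \left(-24\right) \left(-4\right)}{\frac{1}{3} + 27} = \frac{12 - 96}{\frac{1}{3} + 27} = - \frac{84}{\frac{82}{3}} = \left(-84\right) \frac{3}{82} = - \frac{126}{41} \approx -3.0732$)
$x^{2} = \left(- \frac{126}{41}\right)^{2} = \frac{15876}{1681}$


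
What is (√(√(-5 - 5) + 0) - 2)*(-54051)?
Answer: 108102 - 54051*10^(¼)*√I ≈ 40136.0 - 67966.0*I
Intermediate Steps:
(√(√(-5 - 5) + 0) - 2)*(-54051) = (√(√(-10) + 0) - 2)*(-54051) = (√(I*√10 + 0) - 2)*(-54051) = (√(I*√10) - 2)*(-54051) = (10^(¼)*√I - 2)*(-54051) = (-2 + 10^(¼)*√I)*(-54051) = 108102 - 54051*10^(¼)*√I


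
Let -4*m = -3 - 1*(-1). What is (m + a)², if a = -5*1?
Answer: 81/4 ≈ 20.250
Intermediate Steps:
m = ½ (m = -(-3 - 1*(-1))/4 = -(-3 + 1)/4 = -¼*(-2) = ½ ≈ 0.50000)
a = -5
(m + a)² = (½ - 5)² = (-9/2)² = 81/4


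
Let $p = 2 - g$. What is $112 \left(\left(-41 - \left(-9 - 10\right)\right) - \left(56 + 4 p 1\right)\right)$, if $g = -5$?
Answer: $-11872$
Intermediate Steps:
$p = 7$ ($p = 2 - -5 = 2 + 5 = 7$)
$112 \left(\left(-41 - \left(-9 - 10\right)\right) - \left(56 + 4 p 1\right)\right) = 112 \left(\left(-41 - \left(-9 - 10\right)\right) - \left(56 + 4 \cdot 7 \cdot 1\right)\right) = 112 \left(\left(-41 - -19\right) - \left(56 + 28 \cdot 1\right)\right) = 112 \left(\left(-41 + 19\right) - 84\right) = 112 \left(-22 - 84\right) = 112 \left(-106\right) = -11872$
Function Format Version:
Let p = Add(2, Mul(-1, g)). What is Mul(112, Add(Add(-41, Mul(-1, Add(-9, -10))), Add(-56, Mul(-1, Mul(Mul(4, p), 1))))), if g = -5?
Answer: -11872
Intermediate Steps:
p = 7 (p = Add(2, Mul(-1, -5)) = Add(2, 5) = 7)
Mul(112, Add(Add(-41, Mul(-1, Add(-9, -10))), Add(-56, Mul(-1, Mul(Mul(4, p), 1))))) = Mul(112, Add(Add(-41, Mul(-1, Add(-9, -10))), Add(-56, Mul(-1, Mul(Mul(4, 7), 1))))) = Mul(112, Add(Add(-41, Mul(-1, -19)), Add(-56, Mul(-1, Mul(28, 1))))) = Mul(112, Add(Add(-41, 19), Add(-56, Mul(-1, 28)))) = Mul(112, Add(-22, Add(-56, -28))) = Mul(112, Add(-22, -84)) = Mul(112, -106) = -11872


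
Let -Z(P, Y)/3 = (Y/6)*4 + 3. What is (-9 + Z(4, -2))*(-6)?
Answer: 84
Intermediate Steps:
Z(P, Y) = -9 - 2*Y (Z(P, Y) = -3*((Y/6)*4 + 3) = -3*(2*Y/3 + 3) = -3*(3 + 2*Y/3) = -9 - 2*Y)
(-9 + Z(4, -2))*(-6) = (-9 + (-9 - 2*(-2)))*(-6) = (-9 + (-9 + 4))*(-6) = (-9 - 5)*(-6) = -14*(-6) = 84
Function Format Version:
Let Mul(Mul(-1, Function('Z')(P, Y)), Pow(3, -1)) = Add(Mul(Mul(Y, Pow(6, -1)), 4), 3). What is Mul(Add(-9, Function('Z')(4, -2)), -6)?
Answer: 84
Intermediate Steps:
Function('Z')(P, Y) = Add(-9, Mul(-2, Y)) (Function('Z')(P, Y) = Mul(-3, Add(Mul(Mul(Y, Pow(6, -1)), 4), 3)) = Mul(-3, Add(Mul(Mul(Y, Rational(1, 6)), 4), 3)) = Mul(-3, Add(Mul(Mul(Rational(1, 6), Y), 4), 3)) = Mul(-3, Add(Mul(Rational(2, 3), Y), 3)) = Mul(-3, Add(3, Mul(Rational(2, 3), Y))) = Add(-9, Mul(-2, Y)))
Mul(Add(-9, Function('Z')(4, -2)), -6) = Mul(Add(-9, Add(-9, Mul(-2, -2))), -6) = Mul(Add(-9, Add(-9, 4)), -6) = Mul(Add(-9, -5), -6) = Mul(-14, -6) = 84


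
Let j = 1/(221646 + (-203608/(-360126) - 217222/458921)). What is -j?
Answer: -82634692023/18315656554478356 ≈ -4.5117e-6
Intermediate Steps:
j = 82634692023/18315656554478356 (j = 1/(221646 + (-203608*(-1/360126) - 217222*1/458921)) = 1/(221646 + (101804/180063 - 217222/458921)) = 1/(221646 + 7606348498/82634692023) = 1/(18315656554478356/82634692023) = 82634692023/18315656554478356 ≈ 4.5117e-6)
-j = -1*82634692023/18315656554478356 = -82634692023/18315656554478356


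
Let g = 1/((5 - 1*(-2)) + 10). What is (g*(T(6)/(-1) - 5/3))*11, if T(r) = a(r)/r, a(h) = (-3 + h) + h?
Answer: -209/102 ≈ -2.0490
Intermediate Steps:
a(h) = -3 + 2*h
T(r) = (-3 + 2*r)/r
g = 1/17 (g = 1/((5 + 2) + 10) = 1/(7 + 10) = 1/17 ≈ 0.058824)
(g*(T(6)/(-1) - 5/3))*11 = (((2 - 3/6)/(-1) - 5/3)/17)*11 = (((2 - 3*1/6)*(-1) - 5*1/3)/17)*11 = (((2 - 1/2)*(-1) - 5/3)/17)*11 = (((3/2)*(-1) - 5/3)/17)*11 = ((-3/2 - 5/3)/17)*11 = ((1/17)*(-19/6))*11 = -19/102*11 = -209/102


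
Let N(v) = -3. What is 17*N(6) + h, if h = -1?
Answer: -52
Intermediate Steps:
17*N(6) + h = 17*(-3) - 1 = -51 - 1 = -52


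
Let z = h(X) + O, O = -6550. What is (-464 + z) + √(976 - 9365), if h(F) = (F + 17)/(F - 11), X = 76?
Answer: -455817/65 + I*√8389 ≈ -7012.6 + 91.591*I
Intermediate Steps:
h(F) = (17 + F)/(-11 + F)
z = -425657/65 (z = (17 + 76)/(-11 + 76) - 6550 = 93/65 - 6550 = -425657/65 ≈ -6548.6)
(-464 + z) + √(976 - 9365) = (-464 - 425657/65) + √(976 - 9365) = -455817/65 + √(-8389) = -455817/65 + I*√8389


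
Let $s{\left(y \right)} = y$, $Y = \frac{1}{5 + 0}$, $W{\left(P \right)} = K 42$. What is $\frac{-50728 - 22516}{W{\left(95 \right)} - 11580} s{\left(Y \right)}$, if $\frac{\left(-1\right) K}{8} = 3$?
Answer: $\frac{18311}{15735} \approx 1.1637$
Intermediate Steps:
$K = -24$ ($K = \left(-8\right) 3 = -24$)
$W{\left(P \right)} = -1008$ ($W{\left(P \right)} = \left(-24\right) 42 = -1008$)
$Y = \frac{1}{5} \approx 0.2$
$\frac{-50728 - 22516}{W{\left(95 \right)} - 11580} s{\left(Y \right)} = \frac{-50728 - 22516}{-1008 - 11580} \cdot \frac{1}{5} = - \frac{73244}{-12588} \cdot \frac{1}{5} = \left(-73244\right) \left(- \frac{1}{12588}\right) \frac{1}{5} = \frac{18311}{3147} \cdot \frac{1}{5} = \frac{18311}{15735}$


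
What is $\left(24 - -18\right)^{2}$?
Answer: $1764$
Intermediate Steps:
$\left(24 - -18\right)^{2} = \left(24 + 18\right)^{2} = 42^{2} = 1764$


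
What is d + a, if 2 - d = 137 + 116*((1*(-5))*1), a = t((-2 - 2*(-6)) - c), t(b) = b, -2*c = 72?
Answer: 491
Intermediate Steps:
c = -36 (c = -½*72 = -36)
a = 46 (a = (-2 - 2*(-6)) - 1*(-36) = (-2 + 12) + 36 = 10 + 36 = 46)
d = 445 (d = 2 - (137 + 116*((1*(-5))*1)) = 2 - (137 + 116*(-5*1)) = 2 - (137 + 116*(-5)) = 2 - (137 - 580) = 2 - 1*(-443) = 2 + 443 = 445)
d + a = 445 + 46 = 491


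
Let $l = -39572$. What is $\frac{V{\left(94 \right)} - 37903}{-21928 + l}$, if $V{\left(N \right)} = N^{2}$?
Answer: $\frac{9689}{20500} \approx 0.47263$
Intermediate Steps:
$\frac{V{\left(94 \right)} - 37903}{-21928 + l} = \frac{94^{2} - 37903}{-21928 - 39572} = \frac{8836 - 37903}{-61500} = \left(-29067\right) \left(- \frac{1}{61500}\right) = \frac{9689}{20500}$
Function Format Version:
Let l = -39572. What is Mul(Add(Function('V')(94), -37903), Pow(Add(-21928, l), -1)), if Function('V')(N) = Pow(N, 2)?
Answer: Rational(9689, 20500) ≈ 0.47263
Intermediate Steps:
Mul(Add(Function('V')(94), -37903), Pow(Add(-21928, l), -1)) = Mul(Add(Pow(94, 2), -37903), Pow(Add(-21928, -39572), -1)) = Mul(Add(8836, -37903), Pow(-61500, -1)) = Mul(-29067, Rational(-1, 61500)) = Rational(9689, 20500)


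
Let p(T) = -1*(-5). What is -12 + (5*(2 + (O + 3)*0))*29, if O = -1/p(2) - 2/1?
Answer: 278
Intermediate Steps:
p(T) = 5
O = -11/5 (O = -1/5 - 2/1 = -1*⅕ - 2*1 = -⅕ - 2 = -11/5 ≈ -2.2000)
-12 + (5*(2 + (O + 3)*0))*29 = -12 + (5*(2 + (-11/5 + 3)*0))*29 = -12 + (5*(2 + (⅘)*0))*29 = -12 + (5*(2 + 0))*29 = -12 + (5*2)*29 = -12 + 10*29 = -12 + 290 = 278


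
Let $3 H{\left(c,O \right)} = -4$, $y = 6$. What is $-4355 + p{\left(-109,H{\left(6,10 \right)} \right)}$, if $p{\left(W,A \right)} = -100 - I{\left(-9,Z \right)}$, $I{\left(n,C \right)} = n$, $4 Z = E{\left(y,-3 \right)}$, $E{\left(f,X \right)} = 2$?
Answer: $-4446$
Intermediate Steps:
$H{\left(c,O \right)} = - \frac{4}{3}$ ($H{\left(c,O \right)} = \frac{1}{3} \left(-4\right) = - \frac{4}{3}$)
$Z = \frac{1}{2}$ ($Z = \frac{1}{4} \cdot 2 = \frac{1}{2} \approx 0.5$)
$p{\left(W,A \right)} = -91$ ($p{\left(W,A \right)} = -100 - -9 = -100 + 9 = -91$)
$-4355 + p{\left(-109,H{\left(6,10 \right)} \right)} = -4355 - 91 = -4446$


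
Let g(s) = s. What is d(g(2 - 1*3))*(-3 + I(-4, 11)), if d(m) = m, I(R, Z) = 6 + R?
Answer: 1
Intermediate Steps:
d(g(2 - 1*3))*(-3 + I(-4, 11)) = (2 - 1*3)*(-3 + (6 - 4)) = (2 - 3)*(-3 + 2) = -1*(-1) = 1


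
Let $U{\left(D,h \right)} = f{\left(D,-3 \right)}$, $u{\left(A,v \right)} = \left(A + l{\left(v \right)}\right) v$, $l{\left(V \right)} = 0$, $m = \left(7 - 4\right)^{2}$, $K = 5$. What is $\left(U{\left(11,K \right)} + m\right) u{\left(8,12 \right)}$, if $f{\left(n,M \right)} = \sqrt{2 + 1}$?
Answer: $864 + 96 \sqrt{3} \approx 1030.3$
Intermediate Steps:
$m = 9$ ($m = 3^{2} = 9$)
$f{\left(n,M \right)} = \sqrt{3}$
$u{\left(A,v \right)} = A v$ ($u{\left(A,v \right)} = \left(A + 0\right) v = A v$)
$U{\left(D,h \right)} = \sqrt{3}$
$\left(U{\left(11,K \right)} + m\right) u{\left(8,12 \right)} = \left(\sqrt{3} + 9\right) 8 \cdot 12 = \left(9 + \sqrt{3}\right) 96 = 864 + 96 \sqrt{3}$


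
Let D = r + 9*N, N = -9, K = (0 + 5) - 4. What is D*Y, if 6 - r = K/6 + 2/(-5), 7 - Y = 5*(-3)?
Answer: -24673/15 ≈ -1644.9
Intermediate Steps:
K = 1 (K = 5 - 4 = 1)
Y = 22 (Y = 7 - 5*(-3) = 7 - 1*(-15) = 7 + 15 = 22)
r = 187/30 (r = 6 - (1/6 + 2/(-5)) = 6 - (1*(1/6) + 2*(-1/5)) = 6 - (1/6 - 2/5) = 6 - 1*(-7/30) = 6 + 7/30 = 187/30 ≈ 6.2333)
D = -2243/30 (D = 187/30 + 9*(-9) = 187/30 - 81 = -2243/30 ≈ -74.767)
D*Y = -2243/30*22 = -24673/15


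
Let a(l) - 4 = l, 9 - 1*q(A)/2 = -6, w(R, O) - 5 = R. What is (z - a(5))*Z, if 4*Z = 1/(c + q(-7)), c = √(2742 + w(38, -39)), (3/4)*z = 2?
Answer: 19/754 - 19*√2785/22620 ≈ -0.019129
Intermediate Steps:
z = 8/3 (z = (4/3)*2 = 8/3 ≈ 2.6667)
w(R, O) = 5 + R
q(A) = 30 (q(A) = 18 - 2*(-6) = 18 + 12 = 30)
a(l) = 4 + l
c = √2785 (c = √(2742 + (5 + 38)) = √(2742 + 43) = √2785 ≈ 52.773)
Z = 1/(4*(30 + √2785)) (Z = 1/(4*(√2785 + 30)) = 1/(4*(30 + √2785)) ≈ 0.0030203)
(z - a(5))*Z = (8/3 - (4 + 5))*(-3/754 + √2785/7540) = (8/3 - 1*9)*(-3/754 + √2785/7540) = (8/3 - 9)*(-3/754 + √2785/7540) = -19*(-3/754 + √2785/7540)/3 = 19/754 - 19*√2785/22620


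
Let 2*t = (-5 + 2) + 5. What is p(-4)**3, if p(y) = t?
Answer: 1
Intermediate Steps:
t = 1 (t = ((-5 + 2) + 5)/2 = (-3 + 5)/2 = (1/2)*2 = 1)
p(y) = 1
p(-4)**3 = 1**3 = 1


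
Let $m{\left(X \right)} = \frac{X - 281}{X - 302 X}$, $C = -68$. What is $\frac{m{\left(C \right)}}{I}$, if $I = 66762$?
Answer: $- \frac{349}{1366484616} \approx -2.554 \cdot 10^{-7}$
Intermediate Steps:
$m{\left(X \right)} = - \frac{-281 + X}{301 X}$ ($m{\left(X \right)} = \frac{-281 + X}{\left(-301\right) X} = \left(-281 + X\right) \left(- \frac{1}{301 X}\right) = - \frac{-281 + X}{301 X}$)
$\frac{m{\left(C \right)}}{I} = \frac{\frac{1}{301} \frac{1}{-68} \left(281 - -68\right)}{66762} = \frac{1}{301} \left(- \frac{1}{68}\right) \left(281 + 68\right) \frac{1}{66762} = \frac{1}{301} \left(- \frac{1}{68}\right) 349 \cdot \frac{1}{66762} = \left(- \frac{349}{20468}\right) \frac{1}{66762} = - \frac{349}{1366484616}$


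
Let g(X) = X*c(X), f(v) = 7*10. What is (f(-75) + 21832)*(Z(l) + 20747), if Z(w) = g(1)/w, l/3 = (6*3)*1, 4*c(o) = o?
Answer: 49075296703/108 ≈ 4.5440e+8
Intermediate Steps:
f(v) = 70
c(o) = o/4
l = 54 (l = 3*((6*3)*1) = 3*(18*1) = 3*18 = 54)
g(X) = X²/4 (g(X) = X*(X/4) = X²/4)
Z(w) = 1/(4*w) (Z(w) = ((¼)*1²)/w = ((¼)*1)/w = 1/(4*w))
(f(-75) + 21832)*(Z(l) + 20747) = (70 + 21832)*((¼)/54 + 20747) = 21902*((¼)*(1/54) + 20747) = 21902*(1/216 + 20747) = 21902*(4481353/216) = 49075296703/108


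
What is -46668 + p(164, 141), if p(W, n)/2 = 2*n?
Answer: -46104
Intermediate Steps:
p(W, n) = 4*n (p(W, n) = 2*(2*n) = 4*n)
-46668 + p(164, 141) = -46668 + 4*141 = -46668 + 564 = -46104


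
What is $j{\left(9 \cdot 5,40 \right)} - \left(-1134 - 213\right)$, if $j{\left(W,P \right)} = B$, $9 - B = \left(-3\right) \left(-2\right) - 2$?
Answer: $1352$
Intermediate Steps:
$B = 5$ ($B = 9 - \left(\left(-3\right) \left(-2\right) - 2\right) = 9 - \left(6 - 2\right) = 9 - 4 = 5$)
$j{\left(W,P \right)} = 5$
$j{\left(9 \cdot 5,40 \right)} - \left(-1134 - 213\right) = 5 - \left(-1134 - 213\right) = 5 - -1347 = 5 + 1347 = 1352$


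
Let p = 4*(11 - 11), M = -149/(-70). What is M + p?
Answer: 149/70 ≈ 2.1286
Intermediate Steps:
M = 149/70 (M = -149*(-1/70) = 149/70 ≈ 2.1286)
p = 0 (p = 4*0 = 0)
M + p = 149/70 + 0 = 149/70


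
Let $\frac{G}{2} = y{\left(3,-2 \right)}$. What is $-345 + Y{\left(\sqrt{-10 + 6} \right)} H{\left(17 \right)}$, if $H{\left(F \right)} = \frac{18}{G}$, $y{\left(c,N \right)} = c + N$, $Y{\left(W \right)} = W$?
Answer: $-345 + 18 i \approx -345.0 + 18.0 i$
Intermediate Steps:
$y{\left(c,N \right)} = N + c$
$G = 2$ ($G = 2 \left(-2 + 3\right) = 2 \cdot 1 = 2$)
$H{\left(F \right)} = 9$ ($H{\left(F \right)} = \frac{18}{2} = 18 \cdot \frac{1}{2} = 9$)
$-345 + Y{\left(\sqrt{-10 + 6} \right)} H{\left(17 \right)} = -345 + \sqrt{-10 + 6} \cdot 9 = -345 + \sqrt{-4} \cdot 9 = -345 + 2 i 9 = -345 + 18 i$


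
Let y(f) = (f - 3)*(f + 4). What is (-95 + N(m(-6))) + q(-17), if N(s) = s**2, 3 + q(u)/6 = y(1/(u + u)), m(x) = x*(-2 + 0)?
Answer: -23797/578 ≈ -41.171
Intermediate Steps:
m(x) = -2*x (m(x) = x*(-2) = -2*x)
y(f) = (-3 + f)*(4 + f)
q(u) = -90 + 3/u + 3/(2*u**2) (q(u) = -18 + 6*(-12 + 1/(u + u) + (1/(u + u))**2) = -18 + 6*(-12 + 1/(2*u) + (1/(2*u))**2) = -18 + 6*(-12 + 1/(2*u) + 1/(4*u**2)) = -18 + (-72 + 3/u + 3/(2*u**2)) = -90 + 3/u + 3/(2*u**2))
(-95 + N(m(-6))) + q(-17) = (-95 + (-2*(-6))**2) + (-90 + 3/(-17) + (3/2)/(-17)**2) = (-95 + 12**2) + (-90 + 3*(-1/17) + (3/2)*(1/289)) = (-95 + 144) + (-90 - 3/17 + 3/578) = 49 - 52119/578 = -23797/578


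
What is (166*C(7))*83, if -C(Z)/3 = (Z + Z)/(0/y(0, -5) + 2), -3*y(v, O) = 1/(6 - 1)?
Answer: -289338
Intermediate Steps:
y(v, O) = -1/15 (y(v, O) = -1/(3*(6 - 1)) = -⅓/5 = -⅓*⅕ = -1/15)
C(Z) = -3*Z (C(Z) = -3*(Z + Z)/(0/(-1/15) + 2) = -3*2*Z/(0*(-15) + 2) = -3*2*Z/(0 + 2) = -3*2*Z/2 = -3*Z)
(166*C(7))*83 = (166*(-3*7))*83 = (166*(-21))*83 = -3486*83 = -289338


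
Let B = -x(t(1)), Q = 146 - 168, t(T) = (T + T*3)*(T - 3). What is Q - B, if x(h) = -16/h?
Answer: -20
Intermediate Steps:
t(T) = 4*T*(-3 + T) (t(T) = (T + 3*T)*(-3 + T) = (4*T)*(-3 + T) = 4*T*(-3 + T))
Q = -22
B = -2 (B = -(-16)/(4*1*(-3 + 1)) = -(-16)/(4*1*(-2)) = -(-16)/(-8) = -(-16)*(-1)/8 = -1*2 = -2)
Q - B = -22 - 1*(-2) = -22 + 2 = -20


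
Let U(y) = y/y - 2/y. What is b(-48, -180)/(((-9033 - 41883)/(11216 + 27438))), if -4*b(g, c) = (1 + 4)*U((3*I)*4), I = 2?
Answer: 1062985/1221984 ≈ 0.86988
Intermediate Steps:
U(y) = 1 - 2/y
b(g, c) = -55/48 (b(g, c) = -(1 + 4)*(-2 + (3*2)*4)/(((3*2)*4))/4 = -5*(-2 + 6*4)/((6*4))/4 = -5*(-2 + 24)/24/4 = -5*(1/24)*22/4 = -5*11/(4*12) = -¼*55/12 = -55/48)
b(-48, -180)/(((-9033 - 41883)/(11216 + 27438))) = -55*(11216 + 27438)/(-9033 - 41883)/48 = -55/(48*((-50916/38654))) = -55/(48*((-50916*1/38654))) = -55/(48*(-25458/19327)) = -55/48*(-19327/25458) = 1062985/1221984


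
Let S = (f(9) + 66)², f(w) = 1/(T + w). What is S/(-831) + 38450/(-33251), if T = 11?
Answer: -70805138291/11052632400 ≈ -6.4062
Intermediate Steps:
f(w) = 1/(11 + w)
S = 1745041/400 (S = (1/(11 + 9) + 66)² = (1/20 + 66)² = (1321/20)² = 1745041/400 ≈ 4362.6)
S/(-831) + 38450/(-33251) = (1745041/400)/(-831) + 38450/(-33251) = (1745041/400)*(-1/831) + 38450*(-1/33251) = -1745041/332400 - 38450/33251 = -70805138291/11052632400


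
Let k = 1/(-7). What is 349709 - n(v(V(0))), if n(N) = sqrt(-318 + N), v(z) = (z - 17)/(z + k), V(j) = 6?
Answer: 349709 - I*sqrt(537715)/41 ≈ 3.4971e+5 - 17.885*I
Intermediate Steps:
k = -1/7 ≈ -0.14286
v(z) = (-17 + z)/(-1/7 + z) (v(z) = (z - 17)/(z - 1/7) = (-17 + z)/(-1/7 + z))
349709 - n(v(V(0))) = 349709 - sqrt(-318 + 7*(-17 + 6)/(-1 + 7*6)) = 349709 - sqrt(-318 + 7*(-11)/(-1 + 42)) = 349709 - sqrt(-318 + 7*(-11)/41) = 349709 - sqrt(-318 + 7*(1/41)*(-11)) = 349709 - sqrt(-318 - 77/41) = 349709 - sqrt(-13115/41) = 349709 - I*sqrt(537715)/41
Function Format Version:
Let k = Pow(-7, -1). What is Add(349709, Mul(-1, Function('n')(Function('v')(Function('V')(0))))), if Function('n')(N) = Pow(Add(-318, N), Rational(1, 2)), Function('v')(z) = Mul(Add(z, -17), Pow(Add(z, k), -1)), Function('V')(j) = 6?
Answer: Add(349709, Mul(Rational(-1, 41), I, Pow(537715, Rational(1, 2)))) ≈ Add(3.4971e+5, Mul(-17.885, I))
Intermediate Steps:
k = Rational(-1, 7) ≈ -0.14286
Function('v')(z) = Mul(Pow(Add(Rational(-1, 7), z), -1), Add(-17, z)) (Function('v')(z) = Mul(Add(z, -17), Pow(Add(z, Rational(-1, 7)), -1)) = Mul(Add(-17, z), Pow(Add(Rational(-1, 7), z), -1)) = Mul(Pow(Add(Rational(-1, 7), z), -1), Add(-17, z)))
Add(349709, Mul(-1, Function('n')(Function('v')(Function('V')(0))))) = Add(349709, Mul(-1, Pow(Add(-318, Mul(7, Pow(Add(-1, Mul(7, 6)), -1), Add(-17, 6))), Rational(1, 2)))) = Add(349709, Mul(-1, Pow(Add(-318, Mul(7, Pow(Add(-1, 42), -1), -11)), Rational(1, 2)))) = Add(349709, Mul(-1, Pow(Add(-318, Mul(7, Pow(41, -1), -11)), Rational(1, 2)))) = Add(349709, Mul(-1, Pow(Add(-318, Mul(7, Rational(1, 41), -11)), Rational(1, 2)))) = Add(349709, Mul(-1, Pow(Add(-318, Rational(-77, 41)), Rational(1, 2)))) = Add(349709, Mul(-1, Pow(Rational(-13115, 41), Rational(1, 2)))) = Add(349709, Mul(-1, Mul(Rational(1, 41), I, Pow(537715, Rational(1, 2))))) = Add(349709, Mul(Rational(-1, 41), I, Pow(537715, Rational(1, 2))))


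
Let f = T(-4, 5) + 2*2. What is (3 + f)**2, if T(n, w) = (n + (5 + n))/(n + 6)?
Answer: 121/4 ≈ 30.250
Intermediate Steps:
T(n, w) = (5 + 2*n)/(6 + n)
f = 5/2 (f = (5 + 2*(-4))/(6 - 4) + 2*2 = (5 - 8)/2 + 4 = (1/2)*(-3) + 4 = -3/2 + 4 = 5/2 ≈ 2.5000)
(3 + f)**2 = (3 + 5/2)**2 = (11/2)**2 = 121/4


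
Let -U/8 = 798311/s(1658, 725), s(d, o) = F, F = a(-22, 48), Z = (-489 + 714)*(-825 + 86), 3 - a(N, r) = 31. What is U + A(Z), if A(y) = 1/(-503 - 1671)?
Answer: 3471056221/15218 ≈ 2.2809e+5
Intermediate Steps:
a(N, r) = -28 (a(N, r) = 3 - 1*31 = 3 - 31 = -28)
Z = -166275 (Z = 225*(-739) = -166275)
F = -28
A(y) = -1/2174 (A(y) = 1/(-2174) = -1/2174)
s(d, o) = -28
U = 1596622/7 (U = -6386488/(-28) = -6386488*(-1)/28 = -8*(-798311/28) = 1596622/7 ≈ 2.2809e+5)
U + A(Z) = 1596622/7 - 1/2174 = 3471056221/15218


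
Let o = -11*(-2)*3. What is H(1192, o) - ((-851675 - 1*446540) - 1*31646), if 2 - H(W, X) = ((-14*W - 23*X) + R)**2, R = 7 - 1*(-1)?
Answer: -329837341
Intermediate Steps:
R = 8 (R = 7 + 1 = 8)
o = 66 (o = 22*3 = 66)
H(W, X) = 2 - (8 - 23*X - 14*W)**2 (H(W, X) = 2 - ((-14*W - 23*X) + 8)**2 = 2 - ((-23*X - 14*W) + 8)**2 = 2 - (8 - 23*X - 14*W)**2)
H(1192, o) - ((-851675 - 1*446540) - 1*31646) = (2 - (-8 + 14*1192 + 23*66)**2) - ((-851675 - 1*446540) - 1*31646) = (2 - (-8 + 16688 + 1518)**2) - ((-851675 - 446540) - 31646) = (2 - 1*18198**2) - (-1298215 - 31646) = (2 - 1*331167204) - 1*(-1329861) = (2 - 331167204) + 1329861 = -331167202 + 1329861 = -329837341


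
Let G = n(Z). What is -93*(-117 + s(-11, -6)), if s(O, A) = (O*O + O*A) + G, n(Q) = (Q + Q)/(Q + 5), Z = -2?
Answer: -6386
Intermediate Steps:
n(Q) = 2*Q/(5 + Q) (n(Q) = (2*Q)/(5 + Q) = 2*Q/(5 + Q))
G = -4/3 (G = 2*(-2)/(5 - 2) = 2*(-2)/3 = 2*(-2)*(1/3) = -4/3 ≈ -1.3333)
s(O, A) = -4/3 + O**2 + A*O (s(O, A) = (O*O + O*A) - 4/3 = (O**2 + A*O) - 4/3 = -4/3 + O**2 + A*O)
-93*(-117 + s(-11, -6)) = -93*(-117 + (-4/3 + (-11)**2 - 6*(-11))) = -93*(-117 + (-4/3 + 121 + 66)) = -93*(-117 + 557/3) = -93*206/3 = -6386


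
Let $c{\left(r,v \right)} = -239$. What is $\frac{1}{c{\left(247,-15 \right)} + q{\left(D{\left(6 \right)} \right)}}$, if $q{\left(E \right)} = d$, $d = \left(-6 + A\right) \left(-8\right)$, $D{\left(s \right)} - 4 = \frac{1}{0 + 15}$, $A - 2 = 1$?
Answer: $- \frac{1}{215} \approx -0.0046512$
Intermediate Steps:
$A = 3$ ($A = 2 + 1 = 3$)
$D{\left(s \right)} = \frac{61}{15}$ ($D{\left(s \right)} = 4 + \frac{1}{0 + 15} = 4 + \frac{1}{15} = \frac{61}{15}$)
$d = 24$ ($d = \left(-6 + 3\right) \left(-8\right) = \left(-3\right) \left(-8\right) = 24$)
$q{\left(E \right)} = 24$
$\frac{1}{c{\left(247,-15 \right)} + q{\left(D{\left(6 \right)} \right)}} = \frac{1}{-239 + 24} = \frac{1}{-215} = - \frac{1}{215}$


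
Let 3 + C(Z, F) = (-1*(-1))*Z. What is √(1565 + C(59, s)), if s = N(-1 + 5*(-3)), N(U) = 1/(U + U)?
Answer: √1621 ≈ 40.262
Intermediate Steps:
N(U) = 1/(2*U)
s = -1/32 (s = 1/(2*(-1 + 5*(-3))) = 1/(2*(-1 - 15)) = (½)/(-16) = (½)*(-1/16) = -1/32 ≈ -0.031250)
C(Z, F) = -3 + Z (C(Z, F) = -3 + (-1*(-1))*Z = -3 + 1*Z = -3 + Z)
√(1565 + C(59, s)) = √(1565 + (-3 + 59)) = √(1565 + 56) = √1621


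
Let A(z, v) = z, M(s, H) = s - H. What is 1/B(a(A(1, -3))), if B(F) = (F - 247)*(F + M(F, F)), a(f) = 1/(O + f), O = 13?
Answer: -196/3457 ≈ -0.056697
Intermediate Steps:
a(f) = 1/(13 + f)
B(F) = F*(-247 + F) (B(F) = (F - 247)*(F + (F - F)) = (-247 + F)*(F + 0) = (-247 + F)*F = F*(-247 + F))
1/B(a(A(1, -3))) = 1/((-247 + 1/(13 + 1))/(13 + 1)) = 1/((-247 + 1/14)/14) = 1/((1/14)*(-3457/14)) = 1/(-3457/196) = -196/3457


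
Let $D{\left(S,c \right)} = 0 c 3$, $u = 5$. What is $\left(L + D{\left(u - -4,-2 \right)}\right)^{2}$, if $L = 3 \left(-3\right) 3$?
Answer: $729$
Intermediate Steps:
$D{\left(S,c \right)} = 0$ ($D{\left(S,c \right)} = 0 \cdot 3 = 0$)
$L = -27$ ($L = \left(-9\right) 3 = -27$)
$\left(L + D{\left(u - -4,-2 \right)}\right)^{2} = \left(-27 + 0\right)^{2} = \left(-27\right)^{2} = 729$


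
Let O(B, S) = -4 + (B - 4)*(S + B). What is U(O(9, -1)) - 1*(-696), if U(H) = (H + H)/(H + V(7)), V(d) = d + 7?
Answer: 17436/25 ≈ 697.44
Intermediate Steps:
V(d) = 7 + d
O(B, S) = -4 + (-4 + B)*(B + S)
U(H) = 2*H/(14 + H) (U(H) = (H + H)/(H + (7 + 7)) = (2*H)/(H + 14) = (2*H)/(14 + H) = 2*H/(14 + H))
U(O(9, -1)) - 1*(-696) = 2*(-4 + 9**2 - 4*9 - 4*(-1) + 9*(-1))/(14 + (-4 + 9**2 - 4*9 - 4*(-1) + 9*(-1))) - 1*(-696) = 2*(-4 + 81 - 36 + 4 - 9)/(14 + (-4 + 81 - 36 + 4 - 9)) + 696 = 2*36/(14 + 36) + 696 = 2*36/50 + 696 = 2*36*(1/50) + 696 = 36/25 + 696 = 17436/25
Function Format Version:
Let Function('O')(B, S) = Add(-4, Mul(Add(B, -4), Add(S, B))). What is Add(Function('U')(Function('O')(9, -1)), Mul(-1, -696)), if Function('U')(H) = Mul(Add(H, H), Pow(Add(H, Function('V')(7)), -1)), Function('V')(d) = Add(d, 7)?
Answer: Rational(17436, 25) ≈ 697.44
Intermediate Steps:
Function('V')(d) = Add(7, d)
Function('O')(B, S) = Add(-4, Mul(Add(-4, B), Add(B, S)))
Function('U')(H) = Mul(2, H, Pow(Add(14, H), -1)) (Function('U')(H) = Mul(Add(H, H), Pow(Add(H, Add(7, 7)), -1)) = Mul(Mul(2, H), Pow(Add(H, 14), -1)) = Mul(Mul(2, H), Pow(Add(14, H), -1)) = Mul(2, H, Pow(Add(14, H), -1)))
Add(Function('U')(Function('O')(9, -1)), Mul(-1, -696)) = Add(Mul(2, Add(-4, Pow(9, 2), Mul(-4, 9), Mul(-4, -1), Mul(9, -1)), Pow(Add(14, Add(-4, Pow(9, 2), Mul(-4, 9), Mul(-4, -1), Mul(9, -1))), -1)), Mul(-1, -696)) = Add(Mul(2, Add(-4, 81, -36, 4, -9), Pow(Add(14, Add(-4, 81, -36, 4, -9)), -1)), 696) = Add(Mul(2, 36, Pow(Add(14, 36), -1)), 696) = Add(Mul(2, 36, Pow(50, -1)), 696) = Add(Mul(2, 36, Rational(1, 50)), 696) = Add(Rational(36, 25), 696) = Rational(17436, 25)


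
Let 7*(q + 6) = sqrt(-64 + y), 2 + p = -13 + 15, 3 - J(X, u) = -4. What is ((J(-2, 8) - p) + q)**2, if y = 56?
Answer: 41/49 + 4*I*sqrt(2)/7 ≈ 0.83673 + 0.80812*I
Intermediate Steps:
J(X, u) = 7 (J(X, u) = 3 - 1*(-4) = 3 + 4 = 7)
p = 0 (p = -2 + (-13 + 15) = -2 + 2 = 0)
q = -6 + 2*I*sqrt(2)/7 (q = -6 + sqrt(-64 + 56)/7 = -6 + sqrt(-8)/7 = -6 + (2*I*sqrt(2))/7 = -6 + 2*I*sqrt(2)/7 ≈ -6.0 + 0.40406*I)
((J(-2, 8) - p) + q)**2 = ((7 - 1*0) + (-6 + 2*I*sqrt(2)/7))**2 = ((7 + 0) + (-6 + 2*I*sqrt(2)/7))**2 = (7 + (-6 + 2*I*sqrt(2)/7))**2 = (1 + 2*I*sqrt(2)/7)**2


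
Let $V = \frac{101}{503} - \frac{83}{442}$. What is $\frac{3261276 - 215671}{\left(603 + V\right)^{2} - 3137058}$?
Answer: $- \frac{150540753544836980}{137087619674676167} \approx -1.0981$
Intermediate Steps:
$V = \frac{2893}{222326}$ ($V = 101 \cdot \frac{1}{503} - \frac{83}{442} = \frac{101}{503} - \frac{83}{442} = \frac{2893}{222326} \approx 0.013012$)
$\frac{3261276 - 215671}{\left(603 + V\right)^{2} - 3137058} = \frac{3261276 - 215671}{\left(603 + \frac{2893}{222326}\right)^{2} - 3137058} = \frac{3045605}{\left(\frac{134065471}{222326}\right)^{2} - 3137058} = \frac{3045605}{\frac{17973550514451841}{49428850276} - 3137058} = \frac{3045605}{- \frac{137087619674676167}{49428850276}} = 3045605 \left(- \frac{49428850276}{137087619674676167}\right) = - \frac{150540753544836980}{137087619674676167}$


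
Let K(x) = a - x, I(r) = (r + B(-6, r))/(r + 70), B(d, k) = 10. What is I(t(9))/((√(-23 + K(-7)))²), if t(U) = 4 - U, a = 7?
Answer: -1/117 ≈ -0.0085470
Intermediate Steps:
I(r) = (10 + r)/(70 + r) (I(r) = (r + 10)/(r + 70) = (10 + r)/(70 + r))
K(x) = 7 - x
I(t(9))/((√(-23 + K(-7)))²) = ((10 + (4 - 1*9))/(70 + (4 - 1*9)))/((√(-23 + (7 - 1*(-7))))²) = ((10 + (4 - 9))/(70 + (4 - 9)))/((√(-23 + (7 + 7)))²) = ((10 - 5)/(70 - 5))/((√(-23 + 14))²) = (5/65)/((√(-9))²) = ((1/65)*5)/((3*I)²) = (1/13)/(-9) = (1/13)*(-⅑) = -1/117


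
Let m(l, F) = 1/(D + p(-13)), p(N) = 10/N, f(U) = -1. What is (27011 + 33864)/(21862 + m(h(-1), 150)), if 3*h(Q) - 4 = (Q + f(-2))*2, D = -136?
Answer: 108235750/38870623 ≈ 2.7845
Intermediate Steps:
h(Q) = ⅔ + 2*Q/3 (h(Q) = 4/3 + ((Q - 1)*2)/3 = 4/3 + ((-1 + Q)*2)/3 = 4/3 + (-2 + 2*Q)/3 = 4/3 + (-⅔ + 2*Q/3) = ⅔ + 2*Q/3)
m(l, F) = -13/1778 (m(l, F) = 1/(-136 + 10/(-13)) = 1/(-136 + 10*(-1/13)) = 1/(-136 - 10/13) = 1/(-1778/13) = -13/1778)
(27011 + 33864)/(21862 + m(h(-1), 150)) = (27011 + 33864)/(21862 - 13/1778) = 60875/(38870623/1778) = 60875*(1778/38870623) = 108235750/38870623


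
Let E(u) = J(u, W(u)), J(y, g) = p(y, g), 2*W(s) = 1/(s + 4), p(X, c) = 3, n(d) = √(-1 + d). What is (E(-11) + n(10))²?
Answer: 36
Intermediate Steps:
W(s) = 1/(2*(4 + s)) (W(s) = 1/(2*(s + 4)) = 1/(2*(4 + s)))
J(y, g) = 3
E(u) = 3
(E(-11) + n(10))² = (3 + √(-1 + 10))² = (3 + √9)² = (3 + 3)² = 6² = 36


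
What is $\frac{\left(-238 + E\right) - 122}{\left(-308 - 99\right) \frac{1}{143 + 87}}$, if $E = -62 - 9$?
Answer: $\frac{99130}{407} \approx 243.56$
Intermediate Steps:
$E = -71$ ($E = -62 + \left(-32 + 23\right) = -62 - 9 = -71$)
$\frac{\left(-238 + E\right) - 122}{\left(-308 - 99\right) \frac{1}{143 + 87}} = \frac{\left(-238 - 71\right) - 122}{\left(-308 - 99\right) \frac{1}{143 + 87}} = \frac{-309 - 122}{\left(-407\right) \frac{1}{230}} = - \frac{431}{\left(-407\right) \frac{1}{230}} = - \frac{431}{- \frac{407}{230}} = \left(-431\right) \left(- \frac{230}{407}\right) = \frac{99130}{407}$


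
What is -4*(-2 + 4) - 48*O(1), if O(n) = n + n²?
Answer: -104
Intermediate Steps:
-4*(-2 + 4) - 48*O(1) = -4*(-2 + 4) - 48*(1 + 1) = -4*2 - 48*2 = -8 - 48*2 = -8 - 96 = -104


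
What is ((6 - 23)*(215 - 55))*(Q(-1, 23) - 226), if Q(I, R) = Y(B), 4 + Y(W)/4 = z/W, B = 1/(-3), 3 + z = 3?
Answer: 658240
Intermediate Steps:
z = 0 (z = -3 + 3 = 0)
B = -1/3 ≈ -0.33333
Y(W) = -16 (Y(W) = -16 + 4*(0/W) = -16 + 4*0 = -16 + 0 = -16)
Q(I, R) = -16
((6 - 23)*(215 - 55))*(Q(-1, 23) - 226) = ((6 - 23)*(215 - 55))*(-16 - 226) = -17*160*(-242) = -2720*(-242) = 658240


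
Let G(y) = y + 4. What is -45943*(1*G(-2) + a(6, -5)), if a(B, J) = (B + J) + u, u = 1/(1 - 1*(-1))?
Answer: -321601/2 ≈ -1.6080e+5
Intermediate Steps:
G(y) = 4 + y
u = 1/2 (u = 1/(1 + 1) = 1/2 ≈ 0.50000)
a(B, J) = 1/2 + B + J (a(B, J) = (B + J) + 1/2 = 1/2 + B + J)
-45943*(1*G(-2) + a(6, -5)) = -45943*(1*(4 - 2) + (1/2 + 6 - 5)) = -45943*(1*2 + 3/2) = -45943*(2 + 3/2) = -45943*7/2 = -321601/2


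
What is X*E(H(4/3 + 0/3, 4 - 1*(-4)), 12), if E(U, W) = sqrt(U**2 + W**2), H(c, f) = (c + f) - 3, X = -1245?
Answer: -415*sqrt(1657) ≈ -16893.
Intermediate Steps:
H(c, f) = -3 + c + f
X*E(H(4/3 + 0/3, 4 - 1*(-4)), 12) = -1245*sqrt((-3 + (4/3 + 0/3) + (4 - 1*(-4)))**2 + 12**2) = -1245*sqrt((-3 + (4*(1/3) + 0*(1/3)) + (4 + 4))**2 + 144) = -1245*sqrt((-3 + (4/3 + 0) + 8)**2 + 144) = -1245*sqrt((-3 + 4/3 + 8)**2 + 144) = -1245*sqrt((19/3)**2 + 144) = -1245*sqrt(361/9 + 144) = -415*sqrt(1657)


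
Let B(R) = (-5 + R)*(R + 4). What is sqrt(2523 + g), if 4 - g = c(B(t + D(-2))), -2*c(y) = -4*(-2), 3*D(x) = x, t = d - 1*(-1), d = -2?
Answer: sqrt(2531) ≈ 50.309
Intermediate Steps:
t = -1 (t = -2 - 1*(-1) = -2 + 1 = -1)
D(x) = x/3
B(R) = (-5 + R)*(4 + R)
c(y) = -4 (c(y) = -(-2)*(-2) = -1/2*8 = -4)
g = 8 (g = 4 - 1*(-4) = 4 + 4 = 8)
sqrt(2523 + g) = sqrt(2523 + 8) = sqrt(2531)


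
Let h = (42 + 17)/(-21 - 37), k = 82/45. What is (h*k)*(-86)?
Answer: 208034/1305 ≈ 159.41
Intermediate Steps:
k = 82/45 (k = 82*(1/45) = 82/45 ≈ 1.8222)
h = -59/58 (h = 59/(-58) = 59*(-1/58) = -59/58 ≈ -1.0172)
(h*k)*(-86) = -59/58*82/45*(-86) = -2419/1305*(-86) = 208034/1305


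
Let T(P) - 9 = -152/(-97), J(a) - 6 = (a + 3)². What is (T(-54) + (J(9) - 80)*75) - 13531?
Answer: -802232/97 ≈ -8270.4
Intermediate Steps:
J(a) = 6 + (3 + a)² (J(a) = 6 + (a + 3)² = 6 + (3 + a)²)
T(P) = 1025/97 (T(P) = 9 - 152/(-97) = 9 - 152*(-1/97) = 9 + 152/97 = 1025/97)
(T(-54) + (J(9) - 80)*75) - 13531 = (1025/97 + ((6 + (3 + 9)²) - 80)*75) - 13531 = (1025/97 + ((6 + 12²) - 80)*75) - 13531 = (1025/97 + ((6 + 144) - 80)*75) - 13531 = (1025/97 + (150 - 80)*75) - 13531 = (1025/97 + 70*75) - 13531 = (1025/97 + 5250) - 13531 = 510275/97 - 13531 = -802232/97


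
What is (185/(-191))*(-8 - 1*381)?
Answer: 71965/191 ≈ 376.78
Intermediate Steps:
(185/(-191))*(-8 - 1*381) = (185*(-1/191))*(-8 - 381) = -185/191*(-389) = 71965/191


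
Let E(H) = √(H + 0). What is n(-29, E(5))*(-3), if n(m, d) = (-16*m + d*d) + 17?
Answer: -1458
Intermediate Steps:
E(H) = √H
n(m, d) = 17 + d² - 16*m (n(m, d) = (-16*m + d²) + 17 = (d² - 16*m) + 17 = 17 + d² - 16*m)
n(-29, E(5))*(-3) = (17 + (√5)² - 16*(-29))*(-3) = (17 + 5 + 464)*(-3) = 486*(-3) = -1458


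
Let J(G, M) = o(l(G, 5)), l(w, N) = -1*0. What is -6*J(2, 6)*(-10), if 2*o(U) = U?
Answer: 0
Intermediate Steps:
l(w, N) = 0
o(U) = U/2
J(G, M) = 0 (J(G, M) = (1/2)*0 = 0)
-6*J(2, 6)*(-10) = -6*0*(-10) = 0*(-10) = 0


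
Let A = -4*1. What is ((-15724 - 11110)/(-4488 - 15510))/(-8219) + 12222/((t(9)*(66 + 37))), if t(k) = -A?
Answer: 502210099789/16929446886 ≈ 29.665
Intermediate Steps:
A = -4
t(k) = 4 (t(k) = -1*(-4) = 4)
((-15724 - 11110)/(-4488 - 15510))/(-8219) + 12222/((t(9)*(66 + 37))) = ((-15724 - 11110)/(-4488 - 15510))/(-8219) + 12222/((4*(66 + 37))) = -26834/(-19998)*(-1/8219) + 12222/((4*103)) = -26834*(-1/19998)*(-1/8219) + 12222/412 = (13417/9999)*(-1/8219) + 12222*(1/412) = -13417/82181781 + 6111/206 = 502210099789/16929446886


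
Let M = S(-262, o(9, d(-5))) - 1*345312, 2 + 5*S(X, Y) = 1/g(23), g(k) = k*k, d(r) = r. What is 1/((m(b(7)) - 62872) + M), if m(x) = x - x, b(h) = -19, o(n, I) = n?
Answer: -2645/1079647737 ≈ -2.4499e-6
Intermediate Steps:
g(k) = k**2
m(x) = 0
S(X, Y) = -1057/2645 (S(X, Y) = -2/5 + 1/(5*(23**2)) = -2/5 + (1/5)/529 = -2/5 + (1/5)*(1/529) = -2/5 + 1/2645 = -1057/2645)
M = -913351297/2645 (M = -1057/2645 - 1*345312 = -1057/2645 - 345312 = -913351297/2645 ≈ -3.4531e+5)
1/((m(b(7)) - 62872) + M) = 1/((0 - 62872) - 913351297/2645) = 1/(-62872 - 913351297/2645) = 1/(-1079647737/2645) = -2645/1079647737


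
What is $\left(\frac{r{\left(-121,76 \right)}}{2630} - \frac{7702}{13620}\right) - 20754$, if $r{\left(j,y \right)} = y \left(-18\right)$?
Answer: $- \frac{37172981041}{1791030} \approx -20755.0$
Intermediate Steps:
$r{\left(j,y \right)} = - 18 y$
$\left(\frac{r{\left(-121,76 \right)}}{2630} - \frac{7702}{13620}\right) - 20754 = \left(\frac{\left(-18\right) 76}{2630} - \frac{7702}{13620}\right) - 20754 = \left(\left(-1368\right) \frac{1}{2630} - \frac{3851}{6810}\right) - 20754 = \left(- \frac{684}{1315} - \frac{3851}{6810}\right) - 20754 = - \frac{1944421}{1791030} - 20754 = - \frac{37172981041}{1791030}$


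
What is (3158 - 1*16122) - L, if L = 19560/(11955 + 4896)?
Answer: -72825308/5617 ≈ -12965.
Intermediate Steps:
L = 6520/5617 (L = 19560/16851 = 19560*(1/16851) = 6520/5617 ≈ 1.1608)
(3158 - 1*16122) - L = (3158 - 1*16122) - 1*6520/5617 = (3158 - 16122) - 6520/5617 = -12964 - 6520/5617 = -72825308/5617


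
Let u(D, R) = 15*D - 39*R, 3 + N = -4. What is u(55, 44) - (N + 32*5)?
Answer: -1044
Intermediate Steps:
N = -7 (N = -3 - 4 = -7)
u(D, R) = -39*R + 15*D
u(55, 44) - (N + 32*5) = (-39*44 + 15*55) - (-7 + 32*5) = (-1716 + 825) - (-7 + 160) = -891 - 1*153 = -891 - 153 = -1044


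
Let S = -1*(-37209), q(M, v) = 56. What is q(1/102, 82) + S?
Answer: 37265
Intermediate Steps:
S = 37209
q(1/102, 82) + S = 56 + 37209 = 37265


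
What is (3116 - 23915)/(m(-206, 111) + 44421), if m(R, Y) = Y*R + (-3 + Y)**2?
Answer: -2311/3691 ≈ -0.62612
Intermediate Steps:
m(R, Y) = (-3 + Y)**2 + R*Y (m(R, Y) = R*Y + (-3 + Y)**2 = (-3 + Y)**2 + R*Y)
(3116 - 23915)/(m(-206, 111) + 44421) = (3116 - 23915)/(((-3 + 111)**2 - 206*111) + 44421) = -20799/((108**2 - 22866) + 44421) = -20799/((11664 - 22866) + 44421) = -20799/(-11202 + 44421) = -20799/33219 = -20799*1/33219 = -2311/3691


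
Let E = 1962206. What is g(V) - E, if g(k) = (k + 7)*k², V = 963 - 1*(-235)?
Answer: 1727458614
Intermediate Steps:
V = 1198 (V = 963 + 235 = 1198)
g(k) = k²*(7 + k) (g(k) = (7 + k)*k² = k²*(7 + k))
g(V) - E = 1198²*(7 + 1198) - 1*1962206 = 1435204*1205 - 1962206 = 1729420820 - 1962206 = 1727458614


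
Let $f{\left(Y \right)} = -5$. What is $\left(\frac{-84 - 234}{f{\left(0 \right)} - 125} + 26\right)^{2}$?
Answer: $\frac{3418801}{4225} \approx 809.18$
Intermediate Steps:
$\left(\frac{-84 - 234}{f{\left(0 \right)} - 125} + 26\right)^{2} = \left(\frac{-84 - 234}{-5 - 125} + 26\right)^{2} = \left(- \frac{318}{-130} + 26\right)^{2} = \left(\left(-318\right) \left(- \frac{1}{130}\right) + 26\right)^{2} = \left(\frac{159}{65} + 26\right)^{2} = \left(\frac{1849}{65}\right)^{2} = \frac{3418801}{4225}$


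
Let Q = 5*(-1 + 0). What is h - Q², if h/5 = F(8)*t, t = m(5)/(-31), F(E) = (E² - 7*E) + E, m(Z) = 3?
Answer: -1015/31 ≈ -32.742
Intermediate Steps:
Q = -5 (Q = 5*(-1) = -5)
F(E) = E² - 6*E
t = -3/31 (t = 3/(-31) = 3*(-1/31) = -3/31 ≈ -0.096774)
h = -240/31 (h = 5*((8*(-6 + 8))*(-3/31)) = 5*((8*2)*(-3/31)) = 5*(16*(-3/31)) = 5*(-48/31) = -240/31 ≈ -7.7419)
h - Q² = -240/31 - 1*(-5)² = -240/31 - 1*25 = -240/31 - 25 = -1015/31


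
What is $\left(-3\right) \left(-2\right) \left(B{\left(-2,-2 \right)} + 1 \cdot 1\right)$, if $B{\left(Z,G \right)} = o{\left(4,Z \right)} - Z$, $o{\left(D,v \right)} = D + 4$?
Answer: $66$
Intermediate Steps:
$o{\left(D,v \right)} = 4 + D$
$B{\left(Z,G \right)} = 8 - Z$ ($B{\left(Z,G \right)} = \left(4 + 4\right) - Z = 8 - Z$)
$\left(-3\right) \left(-2\right) \left(B{\left(-2,-2 \right)} + 1 \cdot 1\right) = \left(-3\right) \left(-2\right) \left(\left(8 - -2\right) + 1 \cdot 1\right) = 6 \left(\left(8 + 2\right) + 1\right) = 6 \left(10 + 1\right) = 6 \cdot 11 = 66$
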